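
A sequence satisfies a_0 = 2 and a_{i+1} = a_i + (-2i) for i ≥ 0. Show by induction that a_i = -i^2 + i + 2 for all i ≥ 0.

Base case: a_0 = 2, and -0^2 + 0 + 2 = 2.
Assume a_k = -k^2 + k + 2.
Then a_{k+1} = a_k + (-2k) = (-k^2 + k + 2) + (-2k) = -k^2 − k + 2,
and -(k+1)^2 + (k+1) + 2 = -k^2 − k + 2.
Hence a_i = -i^2 + i + 2 for every i ≥ 0, by induction.

a_i = -i^2 + i + 2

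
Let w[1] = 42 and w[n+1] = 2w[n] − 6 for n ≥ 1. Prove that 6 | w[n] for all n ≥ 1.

Base case: w[1] = 42 = 6·7, so 6 | w[1].
Assume 6 | w[j], so w[j] = 6t for some integer t.
Then w[j+1] = 2w[j] − 6 = 2·(6t) − 6 = 6(2t − 1), so 6 | w[j+1].
This completes the inductive step, so 6 | w[n] for all n ≥ 1.

6 | w[n]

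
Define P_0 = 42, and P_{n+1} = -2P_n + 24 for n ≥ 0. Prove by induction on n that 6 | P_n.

Base case: P_0 = 42 = 6·7, so 6 | P_0.
Assume 6 | P_m, so P_m = 6t for some integer t.
Then P_{m+1} = -2P_m + 24 = -2·(6t) + 24 = 6(-2t + 4), so 6 | P_{m+1}.
This completes the inductive step, so 6 | P_n for all n ≥ 0.

6 | P_n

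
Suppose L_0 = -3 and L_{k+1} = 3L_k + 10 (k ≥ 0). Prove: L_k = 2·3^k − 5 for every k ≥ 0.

Base case: L_0 = -3, and 2·3^0 − 5 = 2 − 5 = -3.
Assume L_r = 2·3^r − 5 for some r ≥ 0.
Then L_{r+1} = 3L_r + 10 = 3·(2·3^r − 5) + 10 = 6·3^r − 15 + 10 = 2·3^{r+1} − 5.
So the formula holds for r+1, and by induction L_k = 2·3^k − 5 for all k ≥ 0.

L_k = 2·3^k − 5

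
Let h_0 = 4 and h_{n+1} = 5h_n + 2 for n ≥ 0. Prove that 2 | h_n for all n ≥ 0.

Base case: h_0 = 4 = 2·2, so 2 | h_0.
Assume 2 | h_k, so h_k = 2t for some integer t.
Then h_{k+1} = 5h_k + 2 = 5·(2t) + 2 = 2(5t + 1), so 2 | h_{k+1}.
This completes the inductive step, so 2 | h_n for all n ≥ 0.

2 | h_n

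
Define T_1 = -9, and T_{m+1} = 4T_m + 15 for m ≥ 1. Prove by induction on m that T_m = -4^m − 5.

Base case: T_1 = -9, and -4^1 − 5 = -4 − 5 = -9.
Assume T_j = -4^j − 5 for some j ≥ 1.
Then T_{j+1} = 4T_j + 15 = 4·(-4^j − 5) + 15 = -4^{j+1} − 20 + 15 = -4^{j+1} − 5.
By induction, T_m = -4^m − 5 for all m ≥ 1.

T_m = -4^m − 5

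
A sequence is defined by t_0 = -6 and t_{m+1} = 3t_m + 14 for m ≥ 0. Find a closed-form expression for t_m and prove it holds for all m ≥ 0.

Claim: t_m = 3^m − 7.

Base case: t_0 = -6, and 3^0 − 7 = 1 − 7 = -6.
Assume t_k = 3^k − 7 for some k ≥ 0.
Then t_{k+1} = 3t_k + 14 = 3·(3^k − 7) + 14 = 3^{k+1} − 21 + 14 = 3^{k+1} − 7.
So the formula holds for k+1, and by induction t_m = 3^m − 7 for all m ≥ 0.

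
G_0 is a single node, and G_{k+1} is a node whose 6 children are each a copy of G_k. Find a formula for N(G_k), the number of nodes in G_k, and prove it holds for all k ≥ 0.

Claim: N(G_k) = (6^{k+1} − 1)/5.

Base case: N(G_0) = 1, and (6^{0+1} − 1)/5 = 1.
Assume N(G_r) = (6^{r+1} − 1)/5.
Then N(G_{r+1}) = 1 + 6N(G_r) = 1 + 6·(6^{r+1} − 1)/5 = 1 + (6^{r+2} − 6)/5 = (5 + 6^{r+2} − 6)/5 = (6^{r+2} − 1)/5.
Hence N(G_k) = (6^{k+1} − 1)/5 for every k ≥ 0, by induction.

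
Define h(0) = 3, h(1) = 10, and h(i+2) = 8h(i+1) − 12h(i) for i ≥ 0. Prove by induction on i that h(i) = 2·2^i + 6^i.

Base cases: h(0) = 3 and 2·2^0 + 6^0 = 3; h(1) = 10 and 2·2^1 + 6^1 = 10.
Assume h(j) = 2·2^j + 6^j for all 0 ≤ j ≤ k, where k ≥ 1.
Then h(k+1) = 8h(k) − 12h(k−1) = 8·(2·2^k + 6^k) − 12·(2·2^{k−1} + 6^{k−1}) = 2·(8·2 − 12)2^{k−1} + (8·6 − 12)6^{k−1} = 8·2^{k−1} + 36·6^{k−1} = 2·2^{k+1} + 6^{k+1}.
This completes the inductive step, so h(i) = 2·2^i + 6^i for all i ≥ 0.

h(i) = 2·2^i + 6^i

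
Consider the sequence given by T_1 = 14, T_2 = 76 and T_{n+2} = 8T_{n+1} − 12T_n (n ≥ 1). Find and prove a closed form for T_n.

Claim: T_n = 2^n + 2·6^n.

Base cases: T_1 = 14 and 2^1 + 2·6^1 = 14; T_2 = 76 and 2^2 + 2·6^2 = 76.
Assume T_j = 2^j + 2·6^j for all 1 ≤ j ≤ k, where k ≥ 2.
Then T_{k+1} = 8T_k − 12T_{k−1} = 8·(2^k + 2·6^k) − 12·(2^{k−1} + 2·6^{k−1}) = (8·2 − 12)2^{k−1} + 2·(8·6 − 12)6^{k−1} = 4·2^{k−1} + 72·6^{k−1} = 2^{k+1} + 2·6^{k+1}.
Hence T_n = 2^n + 2·6^n for every n ≥ 1, by strong induction.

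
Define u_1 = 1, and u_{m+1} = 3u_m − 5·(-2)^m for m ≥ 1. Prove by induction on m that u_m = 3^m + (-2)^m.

Base case: u_1 = 1, and 3^1 + (-2)^1 = 3 − 2 = 1.
Assume u_k = 3^k + (-2)^k for some k ≥ 1.
Then u_{k+1} = 3u_k − 5·(-2)^k = 3·(3^k + (-2)^k) − 5·(-2)^k = 3^{k+1} + 3·(-2)^k − 5·(-2)^k = 3^{k+1} − 2·(-2)^k = 3^{k+1} + (-2)^{k+1}.
This completes the inductive step, so u_m = 3^m + (-2)^m for all m ≥ 1.

u_m = 3^m + (-2)^m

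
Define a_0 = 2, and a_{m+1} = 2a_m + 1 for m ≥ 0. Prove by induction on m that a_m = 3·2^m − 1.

Base case: a_0 = 2, and 3·2^0 − 1 = 3 − 1 = 2.
Assume a_r = 3·2^r − 1 for some r ≥ 0.
Then a_{r+1} = 2a_r + 1 = 2·(3·2^r − 1) + 1 = 6·2^r − 2 + 1 = 3·2^{r+1} − 1.
So the formula holds for r+1, and by induction a_m = 3·2^m − 1 for all m ≥ 0.

a_m = 3·2^m − 1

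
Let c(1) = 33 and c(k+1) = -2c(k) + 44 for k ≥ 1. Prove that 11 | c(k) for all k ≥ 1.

Base case: c(1) = 33 = 11·3, so 11 | c(1).
Assume 11 | c(m), so c(m) = 11t for some integer t.
Then c(m+1) = -2c(m) + 44 = -2·(11t) + 44 = 11(-2t + 4), so 11 | c(m+1).
So the property holds for m+1, and by induction 11 | c(k) for all k ≥ 1.

11 | c(k)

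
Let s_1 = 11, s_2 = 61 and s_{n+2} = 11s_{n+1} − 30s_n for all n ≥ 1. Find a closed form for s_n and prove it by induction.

Claim: s_n = 5^n + 6^n.

Base cases: s_1 = 11 and 5^1 + 6^1 = 11; s_2 = 61 and 5^2 + 6^2 = 61.
Assume s_i = 5^i + 6^i for all 1 ≤ i ≤ j, where j ≥ 2.
Then s_{j+1} = 11s_j − 30s_{j−1} = 11·(5^j + 6^j) − 30·(5^{j−1} + 6^{j−1}) = (11·5 − 30)5^{j−1} + (11·6 − 30)6^{j−1} = 25·5^{j−1} + 36·6^{j−1} = 5^{j+1} + 6^{j+1}.
So the formula holds for j+1, and by strong induction s_n = 5^n + 6^n for all n ≥ 1.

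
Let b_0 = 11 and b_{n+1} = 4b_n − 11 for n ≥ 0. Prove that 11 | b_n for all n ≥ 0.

Base case: b_0 = 11 = 11·1, so 11 | b_0.
Assume 11 | b_r, so b_r = 11t for some integer t.
Then b_{r+1} = 4b_r − 11 = 4·(11t) − 11 = 11(4t − 1), so 11 | b_{r+1}.
This completes the inductive step, so 11 | b_n for all n ≥ 0.

11 | b_n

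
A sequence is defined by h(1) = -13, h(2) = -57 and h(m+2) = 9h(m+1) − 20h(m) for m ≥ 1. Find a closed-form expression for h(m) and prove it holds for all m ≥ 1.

Claim: h(m) = -5^m − 2·4^m.

Base cases: h(1) = -13 and -5^1 − 2·4^1 = -13; h(2) = -57 and -5^2 − 2·4^2 = -57.
Assume h(j) = -5^j − 2·4^j for all 1 ≤ j ≤ r, where r ≥ 2.
Then h(r+1) = 9h(r) − 20h(r−1) = 9·(-5^r − 2·4^r) − 20·(-5^{r−1} − 2·4^{r−1}) = -(9·5 − 20)5^{r−1} − 2·(9·4 − 20)4^{r−1} = -25·5^{r−1} − 32·4^{r−1} = -5^{r+1} − 2·4^{r+1}.
Hence h(m) = -5^m − 2·4^m for every m ≥ 1, by strong induction.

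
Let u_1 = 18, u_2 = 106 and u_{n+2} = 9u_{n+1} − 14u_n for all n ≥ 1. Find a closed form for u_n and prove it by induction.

Claim: u_n = 2·7^n + 2·2^n.

Base cases: u_1 = 18 and 2·7^1 + 2·2^1 = 18; u_2 = 106 and 2·7^2 + 2·2^2 = 106.
Assume u_j = 2·7^j + 2·2^j for all 1 ≤ j ≤ m, where m ≥ 2.
Then u_{m+1} = 9u_m − 14u_{m−1} = 9·(2·7^m + 2·2^m) − 14·(2·7^{m−1} + 2·2^{m−1}) = 2·(9·7 − 14)7^{m−1} + 2·(9·2 − 14)2^{m−1} = 98·7^{m−1} + 8·2^{m−1} = 2·7^{m+1} + 2·2^{m+1}.
Hence u_n = 2·7^n + 2·2^n for every n ≥ 1, by strong induction.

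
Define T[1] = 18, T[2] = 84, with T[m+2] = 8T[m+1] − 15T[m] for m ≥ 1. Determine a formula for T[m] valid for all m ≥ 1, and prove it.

Claim: T[m] = 3·5^m + 3^m.

Base cases: T[1] = 18 and 3·5^1 + 3^1 = 18; T[2] = 84 and 3·5^2 + 3^2 = 84.
Assume T[i] = 3·5^i + 3^i for all 1 ≤ i ≤ j, where j ≥ 2.
Then T[j+1] = 8T[j] − 15T[j−1] = 8·(3·5^j + 3^j) − 15·(3·5^{j−1} + 3^{j−1}) = 3·(8·5 − 15)5^{j−1} + (8·3 − 15)3^{j−1} = 75·5^{j−1} + 9·3^{j−1} = 3·5^{j+1} + 3^{j+1}.
Hence T[m] = 3·5^m + 3^m for every m ≥ 1, by strong induction.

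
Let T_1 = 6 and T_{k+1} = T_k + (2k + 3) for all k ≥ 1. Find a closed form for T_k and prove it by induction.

Claim: T_k = k^2 + 2k + 3.

Base case: T_1 = 6, and 1^2 + 2·1 + 3 = 6.
Assume T_j = j^2 + 2j + 3.
Then T_{j+1} = T_j + (2j + 3) = (j^2 + 2j + 3) + (2j + 3) = j^2 + 4j + 6,
and (j+1)^2 + 2·(j+1) + 3 = j^2 + 4j + 6.
This completes the inductive step, so T_k = k^2 + 2k + 3 for all k ≥ 1.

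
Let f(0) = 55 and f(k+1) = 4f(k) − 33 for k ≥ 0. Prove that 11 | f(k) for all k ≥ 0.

Base case: f(0) = 55 = 11·5, so 11 | f(0).
Assume 11 | f(m), so f(m) = 11t for some integer t.
Then f(m+1) = 4f(m) − 33 = 4·(11t) − 33 = 11(4t − 3), so 11 | f(m+1).
So the property holds for m+1, and by induction 11 | f(k) for all k ≥ 0.

11 | f(k)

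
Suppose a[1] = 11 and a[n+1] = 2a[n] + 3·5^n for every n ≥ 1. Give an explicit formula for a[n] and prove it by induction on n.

Claim: a[n] = 3·2^n + 5^n.

Base case: a[1] = 11, and 3·2^1 + 5^1 = 6 + 5 = 11.
Assume a[k] = 3·2^k + 5^k for some k ≥ 1.
Then a[k+1] = 2a[k] + 3·5^k = 2·(3·2^k + 5^k) + 3·5^k = 3·2^{k+1} + 2·5^k + 3·5^k = 3·2^{k+1} + 5·5^k = 3·2^{k+1} + 5^{k+1}.
Hence a[n] = 3·2^n + 5^n for every n ≥ 1, by induction.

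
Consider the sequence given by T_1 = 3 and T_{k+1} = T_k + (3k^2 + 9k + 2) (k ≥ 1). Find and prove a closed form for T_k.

Claim: T_k = k^3 + 3k^2 − 2k + 1.

Base case: T_1 = 3, and 1^3 + 3·1^2 − 2·1 + 1 = 3.
Assume T_m = m^3 + 3m^2 − 2m + 1.
Then T_{m+1} = T_m + (3m^2 + 9m + 2) = (m^3 + 3m^2 − 2m + 1) + (3m^2 + 9m + 2) = m^3 + 6m^2 + 7m + 3,
and (m+1)^3 + 3·(m+1)^2 − 2·(m+1) + 1 = m^3 + 6m^2 + 7m + 3.
This completes the inductive step, so T_k = k^3 + 3k^2 − 2k + 1 for all k ≥ 1.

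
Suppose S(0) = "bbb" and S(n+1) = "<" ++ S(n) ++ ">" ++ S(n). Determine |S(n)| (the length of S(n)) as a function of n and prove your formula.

Claim: |S(n)| = 5·2^n − 2.

Base case: |S(0)| = 3, and 5·2^0 − 2 = 3.
Assume |S(k)| = 5·2^k − 2.
Then |S(k+1)| = 1 + |S(k)| + 1 + |S(k)| = 2|S(k)| + 2 = 2(5·2^k − 2) + 2 = 5·2^{k+1} − 4 + 2 = 5·2^{k+1} − 2.
By induction, |S(n)| = 5·2^n − 2 for all n ≥ 0.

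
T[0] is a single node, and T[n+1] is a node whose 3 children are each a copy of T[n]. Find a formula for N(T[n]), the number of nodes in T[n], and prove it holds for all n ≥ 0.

Claim: N(T[n]) = (3^{n+1} − 1)/2.

Base case: N(T[0]) = 1, and (3^{0+1} − 1)/2 = 1.
Assume N(T[r]) = (3^{r+1} − 1)/2.
Then N(T[r+1]) = 1 + 3N(T[r]) = 1 + 3·(3^{r+1} − 1)/2 = 1 + (3^{r+2} − 3)/2 = (2 + 3^{r+2} − 3)/2 = (3^{r+2} − 1)/2.
So the formula holds for r+1, and by induction N(T[n]) = (3^{n+1} − 1)/2 for all n ≥ 0.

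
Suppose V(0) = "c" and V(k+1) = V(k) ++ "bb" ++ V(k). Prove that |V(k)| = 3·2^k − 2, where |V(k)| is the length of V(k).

Base case: |V(0)| = 1, and 3·2^0 − 2 = 1.
Assume |V(r)| = 3·2^r − 2.
Then |V(r+1)| = |V(r)| + 2 + |V(r)| = 2|V(r)| + 2 = 2(3·2^r − 2) + 2 = 3·2^{r+1} − 4 + 2 = 3·2^{r+1} − 2.
So the formula holds for r+1, and by induction |V(k)| = 3·2^k − 2 for all k ≥ 0.

|V(k)| = 3·2^k − 2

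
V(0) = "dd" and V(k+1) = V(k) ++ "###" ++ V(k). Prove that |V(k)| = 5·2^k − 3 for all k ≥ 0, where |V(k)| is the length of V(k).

Base case: |V(0)| = 2, and 5·2^0 − 3 = 2.
Assume |V(j)| = 5·2^j − 3.
Then |V(j+1)| = |V(j)| + 3 + |V(j)| = 2|V(j)| + 3 = 2(5·2^j − 3) + 3 = 5·2^{j+1} − 6 + 3 = 5·2^{j+1} − 3.
This completes the inductive step, so |V(k)| = 5·2^k − 3 for all k ≥ 0.

|V(k)| = 5·2^k − 3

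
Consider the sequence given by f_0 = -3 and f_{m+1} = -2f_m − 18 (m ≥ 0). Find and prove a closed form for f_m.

Claim: f_m = 3·(-2)^m − 6.

Base case: f_0 = -3, and 3·(-2)^0 − 6 = 3 − 6 = -3.
Assume f_j = 3·(-2)^j − 6 for some j ≥ 0.
Then f_{j+1} = -2f_j − 18 = -2·(3·(-2)^j − 6) − 18 = -6·(-2)^j + 12 − 18 = 3·(-2)^{j+1} − 6.
Hence f_m = 3·(-2)^m − 6 for every m ≥ 0, by induction.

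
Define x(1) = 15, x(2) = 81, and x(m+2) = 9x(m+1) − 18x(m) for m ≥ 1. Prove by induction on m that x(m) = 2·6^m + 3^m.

Base cases: x(1) = 15 and 2·6^1 + 3^1 = 15; x(2) = 81 and 2·6^2 + 3^2 = 81.
Assume x(j) = 2·6^j + 3^j for all 1 ≤ j ≤ r, where r ≥ 2.
Then x(r+1) = 9x(r) − 18x(r−1) = 9·(2·6^r + 3^r) − 18·(2·6^{r−1} + 3^{r−1}) = 2·(9·6 − 18)6^{r−1} + (9·3 − 18)3^{r−1} = 72·6^{r−1} + 9·3^{r−1} = 2·6^{r+1} + 3^{r+1}.
By strong induction, x(m) = 2·6^m + 3^m for all m ≥ 1.

x(m) = 2·6^m + 3^m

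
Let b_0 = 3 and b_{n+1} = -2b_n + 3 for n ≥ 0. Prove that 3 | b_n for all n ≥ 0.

Base case: b_0 = 3 = 3·1, so 3 | b_0.
Assume 3 | b_m, so b_m = 3t for some integer t.
Then b_{m+1} = -2b_m + 3 = -2·(3t) + 3 = 3(-2t + 1), so 3 | b_{m+1}.
So the property holds for m+1, and by induction 3 | b_n for all n ≥ 0.

3 | b_n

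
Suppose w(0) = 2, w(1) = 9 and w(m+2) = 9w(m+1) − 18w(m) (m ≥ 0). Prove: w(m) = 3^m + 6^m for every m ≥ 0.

Base cases: w(0) = 2 and 3^0 + 6^0 = 2; w(1) = 9 and 3^1 + 6^1 = 9.
Assume w(j) = 3^j + 6^j for all 0 ≤ j ≤ r, where r ≥ 1.
Then w(r+1) = 9w(r) − 18w(r−1) = 9·(3^r + 6^r) − 18·(3^{r−1} + 6^{r−1}) = (9·3 − 18)3^{r−1} + (9·6 − 18)6^{r−1} = 9·3^{r−1} + 36·6^{r−1} = 3^{r+1} + 6^{r+1}.
By strong induction, w(m) = 3^m + 6^m for all m ≥ 0.

w(m) = 3^m + 6^m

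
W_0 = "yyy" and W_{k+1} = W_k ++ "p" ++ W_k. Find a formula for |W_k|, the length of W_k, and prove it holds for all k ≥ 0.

Claim: |W_k| = 2^{k+2} − 1.

Base case: |W_0| = 3, and 2^{0+2} − 1 = 3.
Assume |W_j| = 2^{j+2} − 1.
Then |W_{j+1}| = |W_j| + 1 + |W_j| = 2|W_j| + 1 = 2(2^{j+2} − 1) + 1 = 2^{j+3} − 2 + 1 = 2^{j+3} − 1.
Hence |W_k| = 2^{k+2} − 1 for every k ≥ 0, by induction.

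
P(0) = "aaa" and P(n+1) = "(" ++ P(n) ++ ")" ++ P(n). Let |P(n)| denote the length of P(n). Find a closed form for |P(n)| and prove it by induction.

Claim: |P(n)| = 5·2^n − 2.

Base case: |P(0)| = 3, and 5·2^0 − 2 = 3.
Assume |P(m)| = 5·2^m − 2.
Then |P(m+1)| = 1 + |P(m)| + 1 + |P(m)| = 2|P(m)| + 2 = 2(5·2^m − 2) + 2 = 5·2^{m+1} − 4 + 2 = 5·2^{m+1} − 2.
This completes the inductive step, so |P(n)| = 5·2^n − 2 for all n ≥ 0.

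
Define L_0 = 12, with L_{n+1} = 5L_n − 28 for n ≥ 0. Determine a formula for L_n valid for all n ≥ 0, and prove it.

Claim: L_n = 5^{n+1} + 7.

Base case: L_0 = 12, and 5^{0+1} + 7 = 5 + 7 = 12.
Assume L_r = 5^{r+1} + 7 for some r ≥ 0.
Then L_{r+1} = 5L_r − 28 = 5·(5^{r+1} + 7) − 28 = 5^{r+2} + 35 − 28 = 5^{r+2} + 7.
So the formula holds for r+1, and by induction L_n = 5^{n+1} + 7 for all n ≥ 0.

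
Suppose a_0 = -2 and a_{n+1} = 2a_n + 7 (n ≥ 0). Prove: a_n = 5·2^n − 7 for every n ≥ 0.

Base case: a_0 = -2, and 5·2^0 − 7 = 5 − 7 = -2.
Assume a_j = 5·2^j − 7 for some j ≥ 0.
Then a_{j+1} = 2a_j + 7 = 2·(5·2^j − 7) + 7 = 10·2^j − 14 + 7 = 5·2^{j+1} − 7.
By induction, a_n = 5·2^n − 7 for all n ≥ 0.

a_n = 5·2^n − 7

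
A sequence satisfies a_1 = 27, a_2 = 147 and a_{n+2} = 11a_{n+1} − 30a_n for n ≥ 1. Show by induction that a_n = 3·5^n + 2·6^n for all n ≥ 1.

Base cases: a_1 = 27 and 3·5^1 + 2·6^1 = 27; a_2 = 147 and 3·5^2 + 2·6^2 = 147.
Assume a_j = 3·5^j + 2·6^j for all 1 ≤ j ≤ k, where k ≥ 2.
Then a_{k+1} = 11a_k − 30a_{k−1} = 11·(3·5^k + 2·6^k) − 30·(3·5^{k−1} + 2·6^{k−1}) = 3·(11·5 − 30)5^{k−1} + 2·(11·6 − 30)6^{k−1} = 75·5^{k−1} + 72·6^{k−1} = 3·5^{k+1} + 2·6^{k+1}.
So the formula holds for k+1, and by strong induction a_n = 3·5^n + 2·6^n for all n ≥ 1.

a_n = 3·5^n + 2·6^n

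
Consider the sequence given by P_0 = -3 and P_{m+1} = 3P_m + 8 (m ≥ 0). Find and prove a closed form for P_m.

Claim: P_m = 3^m − 4.

Base case: P_0 = -3, and 3^0 − 4 = 1 − 4 = -3.
Assume P_j = 3^j − 4 for some j ≥ 0.
Then P_{j+1} = 3P_j + 8 = 3·(3^j − 4) + 8 = 3^{j+1} − 12 + 8 = 3^{j+1} − 4.
So the formula holds for j+1, and by induction P_m = 3^m − 4 for all m ≥ 0.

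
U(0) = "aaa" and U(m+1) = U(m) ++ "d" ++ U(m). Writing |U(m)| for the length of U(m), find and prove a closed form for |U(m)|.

Claim: |U(m)| = 2^{m+2} − 1.

Base case: |U(0)| = 3, and 2^{0+2} − 1 = 3.
Assume |U(k)| = 2^{k+2} − 1.
Then |U(k+1)| = |U(k)| + 1 + |U(k)| = 2|U(k)| + 1 = 2(2^{k+2} − 1) + 1 = 2^{k+3} − 2 + 1 = 2^{k+3} − 1.
This completes the inductive step, so |U(m)| = 2^{m+2} − 1 for all m ≥ 0.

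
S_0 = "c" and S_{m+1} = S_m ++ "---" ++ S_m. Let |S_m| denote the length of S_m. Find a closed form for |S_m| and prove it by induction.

Claim: |S_m| = 2^{m+2} − 3.

Base case: |S_0| = 1, and 2^{0+2} − 3 = 1.
Assume |S_j| = 2^{j+2} − 3.
Then |S_{j+1}| = |S_j| + 3 + |S_j| = 2|S_j| + 3 = 2(2^{j+2} − 3) + 3 = 2^{j+3} − 6 + 3 = 2^{j+3} − 3.
By induction, |S_m| = 2^{m+2} − 3 for all m ≥ 0.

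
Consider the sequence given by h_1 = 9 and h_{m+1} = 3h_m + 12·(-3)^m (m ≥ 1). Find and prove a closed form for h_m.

Claim: h_m = 3^m − 2·(-3)^m.

Base case: h_1 = 9, and 3^1 − 2·(-3)^1 = 3 + 6 = 9.
Assume h_k = 3^k − 2·(-3)^k for some k ≥ 1.
Then h_{k+1} = 3h_k + 12·(-3)^k = 3·(3^k − 2·(-3)^k) + 12·(-3)^k = 3^{k+1} − 6·(-3)^k + 12·(-3)^k = 3^{k+1} + 6·(-3)^k = 3^{k+1} − 2·(-3)^{k+1}.
Hence h_m = 3^m − 2·(-3)^m for every m ≥ 1, by induction.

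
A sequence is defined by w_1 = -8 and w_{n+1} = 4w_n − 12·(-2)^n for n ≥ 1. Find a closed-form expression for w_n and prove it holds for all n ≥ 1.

Claim: w_n = -4^n + 2·(-2)^n.

Base case: w_1 = -8, and -4^1 + 2·(-2)^1 = -4 − 4 = -8.
Assume w_j = -4^j + 2·(-2)^j for some j ≥ 1.
Then w_{j+1} = 4w_j − 12·(-2)^j = 4·(-4^j + 2·(-2)^j) − 12·(-2)^j = -4^{j+1} + 8·(-2)^j − 12·(-2)^j = -4^{j+1} − 4·(-2)^j = -4^{j+1} + 2·(-2)^{j+1}.
So the formula holds for j+1, and by induction w_n = -4^n + 2·(-2)^n for all n ≥ 1.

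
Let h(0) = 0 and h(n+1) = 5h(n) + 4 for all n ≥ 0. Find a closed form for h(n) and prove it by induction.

Claim: h(n) = 5^n − 1.

Base case: h(0) = 0, and 5^0 − 1 = 1 − 1 = 0.
Assume h(j) = 5^j − 1 for some j ≥ 0.
Then h(j+1) = 5h(j) + 4 = 5·(5^j − 1) + 4 = 5^{j+1} − 5 + 4 = 5^{j+1} − 1.
Hence h(n) = 5^n − 1 for every n ≥ 0, by induction.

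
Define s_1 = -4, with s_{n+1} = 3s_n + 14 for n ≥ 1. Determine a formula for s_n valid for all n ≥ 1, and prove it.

Claim: s_n = 3^n − 7.

Base case: s_1 = -4, and 3^1 − 7 = 3 − 7 = -4.
Assume s_k = 3^k − 7 for some k ≥ 1.
Then s_{k+1} = 3s_k + 14 = 3·(3^k − 7) + 14 = 3^{k+1} − 21 + 14 = 3^{k+1} − 7.
By induction, s_n = 3^n − 7 for all n ≥ 1.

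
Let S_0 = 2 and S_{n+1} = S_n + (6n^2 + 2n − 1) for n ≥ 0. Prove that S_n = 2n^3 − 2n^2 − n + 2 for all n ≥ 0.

Base case: S_0 = 2, and 2·0^3 − 2·0^2 − 0 + 2 = 2.
Assume S_m = 2m^3 − 2m^2 − m + 2.
Then S_{m+1} = S_m + (6m^2 + 2m − 1) = (2m^3 − 2m^2 − m + 2) + (6m^2 + 2m − 1) = 2m^3 + 4m^2 + m + 1,
and 2·(m+1)^3 − 2·(m+1)^2 − (m+1) + 2 = 2m^3 + 4m^2 + m + 1.
This completes the inductive step, so S_n = 2n^3 − 2n^2 − n + 2 for all n ≥ 0.

S_n = 2n^3 − 2n^2 − n + 2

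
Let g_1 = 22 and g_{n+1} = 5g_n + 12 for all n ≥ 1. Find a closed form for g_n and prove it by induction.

Claim: g_n = 5^{n+1} − 3.

Base case: g_1 = 22, and 5^{1+1} − 3 = 25 − 3 = 22.
Assume g_r = 5^{r+1} − 3 for some r ≥ 1.
Then g_{r+1} = 5g_r + 12 = 5·(5^{r+1} − 3) + 12 = 5^{r+2} − 15 + 12 = 5^{r+2} − 3.
By induction, g_n = 5^{n+1} − 3 for all n ≥ 1.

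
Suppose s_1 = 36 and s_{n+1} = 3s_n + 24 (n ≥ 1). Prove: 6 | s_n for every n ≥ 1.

Base case: s_1 = 36 = 6·6, so 6 | s_1.
Assume 6 | s_k, so s_k = 6t for some integer t.
Then s_{k+1} = 3s_k + 24 = 3·(6t) + 24 = 6(3t + 4), so 6 | s_{k+1}.
So the property holds for k+1, and by induction 6 | s_n for all n ≥ 1.

6 | s_n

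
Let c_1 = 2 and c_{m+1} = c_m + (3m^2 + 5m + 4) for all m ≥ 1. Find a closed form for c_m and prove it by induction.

Claim: c_m = m^3 + m^2 + 2m − 2.

Base case: c_1 = 2, and 1^3 + 1^2 + 2·1 − 2 = 2.
Assume c_j = j^3 + j^2 + 2j − 2.
Then c_{j+1} = c_j + (3j^2 + 5j + 4) = (j^3 + j^2 + 2j − 2) + (3j^2 + 5j + 4) = j^3 + 4j^2 + 7j + 2,
and (j+1)^3 + (j+1)^2 + 2·(j+1) − 2 = j^3 + 4j^2 + 7j + 2.
Hence c_m = m^3 + m^2 + 2m − 2 for every m ≥ 1, by induction.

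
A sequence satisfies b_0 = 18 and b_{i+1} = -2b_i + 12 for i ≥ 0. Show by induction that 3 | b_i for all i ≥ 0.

Base case: b_0 = 18 = 3·6, so 3 | b_0.
Assume 3 | b_m, so b_m = 3t for some integer t.
Then b_{m+1} = -2b_m + 12 = -2·(3t) + 12 = 3(-2t + 4), so 3 | b_{m+1}.
So the property holds for m+1, and by induction 3 | b_i for all i ≥ 0.

3 | b_i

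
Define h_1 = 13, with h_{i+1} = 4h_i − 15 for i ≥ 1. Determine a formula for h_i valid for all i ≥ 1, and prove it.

Claim: h_i = 2·4^i + 5.

Base case: h_1 = 13, and 2·4^1 + 5 = 8 + 5 = 13.
Assume h_r = 2·4^r + 5 for some r ≥ 1.
Then h_{r+1} = 4h_r − 15 = 4·(2·4^r + 5) − 15 = 8·4^r + 20 − 15 = 2·4^{r+1} + 5.
So the formula holds for r+1, and by induction h_i = 2·4^i + 5 for all i ≥ 1.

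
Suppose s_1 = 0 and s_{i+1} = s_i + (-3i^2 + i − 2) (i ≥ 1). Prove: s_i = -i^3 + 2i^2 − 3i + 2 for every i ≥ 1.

Base case: s_1 = 0, and -1^3 + 2·1^2 − 3·1 + 2 = 0.
Assume s_j = -j^3 + 2j^2 − 3j + 2.
Then s_{j+1} = s_j + (-3j^2 + j − 2) = (-j^3 + 2j^2 − 3j + 2) + (-3j^2 + j − 2) = -j^3 − j^2 − 2j,
and -(j+1)^3 + 2·(j+1)^2 − 3·(j+1) + 2 = -j^3 − j^2 − 2j.
This completes the inductive step, so s_i = -i^3 + 2i^2 − 3i + 2 for all i ≥ 1.

s_i = -i^3 + 2i^2 − 3i + 2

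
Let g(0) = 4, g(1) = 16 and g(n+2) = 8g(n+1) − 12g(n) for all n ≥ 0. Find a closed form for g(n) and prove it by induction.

Claim: g(n) = 2·2^n + 2·6^n.

Base cases: g(0) = 4 and 2·2^0 + 2·6^0 = 4; g(1) = 16 and 2·2^1 + 2·6^1 = 16.
Assume g(j) = 2·2^j + 2·6^j for all 0 ≤ j ≤ m, where m ≥ 1.
Then g(m+1) = 8g(m) − 12g(m−1) = 8·(2·2^m + 2·6^m) − 12·(2·2^{m−1} + 2·6^{m−1}) = 2·(8·2 − 12)2^{m−1} + 2·(8·6 − 12)6^{m−1} = 8·2^{m−1} + 72·6^{m−1} = 2·2^{m+1} + 2·6^{m+1}.
So the formula holds for m+1, and by strong induction g(n) = 2·2^n + 2·6^n for all n ≥ 0.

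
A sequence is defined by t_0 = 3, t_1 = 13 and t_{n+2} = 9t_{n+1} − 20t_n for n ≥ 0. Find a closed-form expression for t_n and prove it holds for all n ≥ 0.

Claim: t_n = 2·4^n + 5^n.

Base cases: t_0 = 3 and 2·4^0 + 5^0 = 3; t_1 = 13 and 2·4^1 + 5^1 = 13.
Assume t_j = 2·4^j + 5^j for all 0 ≤ j ≤ m, where m ≥ 1.
Then t_{m+1} = 9t_m − 20t_{m−1} = 9·(2·4^m + 5^m) − 20·(2·4^{m−1} + 5^{m−1}) = 2·(9·4 − 20)4^{m−1} + (9·5 − 20)5^{m−1} = 32·4^{m−1} + 25·5^{m−1} = 2·4^{m+1} + 5^{m+1}.
So the formula holds for m+1, and by strong induction t_n = 2·4^n + 5^n for all n ≥ 0.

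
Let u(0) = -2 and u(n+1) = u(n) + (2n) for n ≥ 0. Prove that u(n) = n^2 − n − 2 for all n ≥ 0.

Base case: u(0) = -2, and 0^2 − 0 − 2 = -2.
Assume u(r) = r^2 − r − 2.
Then u(r+1) = u(r) + (2r) = (r^2 − r − 2) + (2r) = r^2 + r − 2,
and (r+1)^2 − (r+1) − 2 = r^2 + r − 2.
This completes the inductive step, so u(n) = n^2 − n − 2 for all n ≥ 0.

u(n) = n^2 − n − 2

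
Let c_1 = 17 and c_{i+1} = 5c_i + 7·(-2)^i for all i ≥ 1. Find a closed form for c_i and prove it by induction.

Claim: c_i = 3·5^i − (-2)^i.

Base case: c_1 = 17, and 3·5^1 − (-2)^1 = 15 + 2 = 17.
Assume c_k = 3·5^k − (-2)^k for some k ≥ 1.
Then c_{k+1} = 5c_k + 7·(-2)^k = 5·(3·5^k − (-2)^k) + 7·(-2)^k = 3·5^{k+1} − 5·(-2)^k + 7·(-2)^k = 3·5^{k+1} + 2·(-2)^k = 3·5^{k+1} − (-2)^{k+1}.
Hence c_i = 3·5^i − (-2)^i for every i ≥ 1, by induction.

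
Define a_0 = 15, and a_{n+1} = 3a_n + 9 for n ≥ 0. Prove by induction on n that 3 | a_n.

Base case: a_0 = 15 = 3·5, so 3 | a_0.
Assume 3 | a_j, so a_j = 3t for some integer t.
Then a_{j+1} = 3a_j + 9 = 3·(3t) + 9 = 3(3t + 3), so 3 | a_{j+1}.
This completes the inductive step, so 3 | a_n for all n ≥ 0.

3 | a_n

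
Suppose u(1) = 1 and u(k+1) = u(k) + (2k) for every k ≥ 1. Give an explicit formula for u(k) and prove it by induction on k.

Claim: u(k) = k^2 − k + 1.

Base case: u(1) = 1, and 1^2 − 1 + 1 = 1.
Assume u(r) = r^2 − r + 1.
Then u(r+1) = u(r) + (2r) = (r^2 − r + 1) + (2r) = r^2 + r + 1,
and (r+1)^2 − (r+1) + 1 = r^2 + r + 1.
This completes the inductive step, so u(k) = k^2 − k + 1 for all k ≥ 1.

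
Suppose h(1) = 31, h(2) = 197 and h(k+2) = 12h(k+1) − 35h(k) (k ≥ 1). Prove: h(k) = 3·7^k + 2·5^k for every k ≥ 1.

Base cases: h(1) = 31 and 3·7^1 + 2·5^1 = 31; h(2) = 197 and 3·7^2 + 2·5^2 = 197.
Assume h(j) = 3·7^j + 2·5^j for all 1 ≤ j ≤ r, where r ≥ 2.
Then h(r+1) = 12h(r) − 35h(r−1) = 12·(3·7^r + 2·5^r) − 35·(3·7^{r−1} + 2·5^{r−1}) = 3·(12·7 − 35)7^{r−1} + 2·(12·5 − 35)5^{r−1} = 147·7^{r−1} + 50·5^{r−1} = 3·7^{r+1} + 2·5^{r+1}.
By strong induction, h(k) = 3·7^k + 2·5^k for all k ≥ 1.

h(k) = 3·7^k + 2·5^k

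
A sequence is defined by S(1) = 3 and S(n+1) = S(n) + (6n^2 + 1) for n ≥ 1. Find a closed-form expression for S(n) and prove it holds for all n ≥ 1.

Claim: S(n) = 2n^3 − 3n^2 + 2n + 2.

Base case: S(1) = 3, and 2·1^3 − 3·1^2 + 2·1 + 2 = 3.
Assume S(j) = 2j^3 − 3j^2 + 2j + 2.
Then S(j+1) = S(j) + (6j^2 + 1) = (2j^3 − 3j^2 + 2j + 2) + (6j^2 + 1) = 2j^3 + 3j^2 + 2j + 3,
and 2·(j+1)^3 − 3·(j+1)^2 + 2·(j+1) + 2 = 2j^3 + 3j^2 + 2j + 3.
This completes the inductive step, so S(n) = 2n^3 − 3n^2 + 2n + 2 for all n ≥ 1.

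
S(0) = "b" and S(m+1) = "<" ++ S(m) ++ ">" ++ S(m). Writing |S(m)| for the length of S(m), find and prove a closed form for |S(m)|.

Claim: |S(m)| = 3·2^m − 2.

Base case: |S(0)| = 1, and 3·2^0 − 2 = 1.
Assume |S(k)| = 3·2^k − 2.
Then |S(k+1)| = 1 + |S(k)| + 1 + |S(k)| = 2|S(k)| + 2 = 2(3·2^k − 2) + 2 = 3·2^{k+1} − 4 + 2 = 3·2^{k+1} − 2.
This completes the inductive step, so |S(m)| = 3·2^m − 2 for all m ≥ 0.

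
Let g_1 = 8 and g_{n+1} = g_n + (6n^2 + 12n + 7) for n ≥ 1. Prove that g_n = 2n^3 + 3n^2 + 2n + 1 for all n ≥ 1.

Base case: g_1 = 8, and 2·1^3 + 3·1^2 + 2·1 + 1 = 8.
Assume g_m = 2m^3 + 3m^2 + 2m + 1.
Then g_{m+1} = g_m + (6m^2 + 12m + 7) = (2m^3 + 3m^2 + 2m + 1) + (6m^2 + 12m + 7) = 2m^3 + 9m^2 + 14m + 8,
and 2·(m+1)^3 + 3·(m+1)^2 + 2·(m+1) + 1 = 2m^3 + 9m^2 + 14m + 8.
By induction, g_n = 2n^3 + 3n^2 + 2n + 1 for all n ≥ 1.

g_n = 2n^3 + 3n^2 + 2n + 1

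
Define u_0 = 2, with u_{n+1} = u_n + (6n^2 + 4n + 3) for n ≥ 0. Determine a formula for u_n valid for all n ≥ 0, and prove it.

Claim: u_n = 2n^3 − n^2 + 2n + 2.

Base case: u_0 = 2, and 2·0^3 − 0^2 + 2·0 + 2 = 2.
Assume u_j = 2j^3 − j^2 + 2j + 2.
Then u_{j+1} = u_j + (6j^2 + 4j + 3) = (2j^3 − j^2 + 2j + 2) + (6j^2 + 4j + 3) = 2j^3 + 5j^2 + 6j + 5,
and 2·(j+1)^3 − (j+1)^2 + 2·(j+1) + 2 = 2j^3 + 5j^2 + 6j + 5.
Hence u_n = 2n^3 − n^2 + 2n + 2 for every n ≥ 0, by induction.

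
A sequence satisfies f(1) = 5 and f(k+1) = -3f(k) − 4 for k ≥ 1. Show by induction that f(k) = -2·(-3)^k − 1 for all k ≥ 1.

Base case: f(1) = 5, and -2·(-3)^1 − 1 = 6 − 1 = 5.
Assume f(r) = -2·(-3)^r − 1 for some r ≥ 1.
Then f(r+1) = -3f(r) − 4 = -3·(-2·(-3)^r − 1) − 4 = 6·(-3)^r + 3 − 4 = -2·(-3)^{r+1} − 1.
This completes the inductive step, so f(k) = -2·(-3)^k − 1 for all k ≥ 1.

f(k) = -2·(-3)^k − 1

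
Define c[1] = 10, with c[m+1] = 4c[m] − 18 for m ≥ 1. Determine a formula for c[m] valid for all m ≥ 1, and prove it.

Claim: c[m] = 4^m + 6.

Base case: c[1] = 10, and 4^1 + 6 = 4 + 6 = 10.
Assume c[r] = 4^r + 6 for some r ≥ 1.
Then c[r+1] = 4c[r] − 18 = 4·(4^r + 6) − 18 = 4^{r+1} + 24 − 18 = 4^{r+1} + 6.
By induction, c[m] = 4^m + 6 for all m ≥ 1.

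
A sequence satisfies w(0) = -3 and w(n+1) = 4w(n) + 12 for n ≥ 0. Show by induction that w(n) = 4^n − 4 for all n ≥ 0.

Base case: w(0) = -3, and 4^0 − 4 = 1 − 4 = -3.
Assume w(r) = 4^r − 4 for some r ≥ 0.
Then w(r+1) = 4w(r) + 12 = 4·(4^r − 4) + 12 = 4^{r+1} − 16 + 12 = 4^{r+1} − 4.
This completes the inductive step, so w(n) = 4^n − 4 for all n ≥ 0.

w(n) = 4^n − 4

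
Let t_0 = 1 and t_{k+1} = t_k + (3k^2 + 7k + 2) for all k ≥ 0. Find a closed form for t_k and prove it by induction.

Claim: t_k = k^3 + 2k^2 − k + 1.

Base case: t_0 = 1, and 0^3 + 2·0^2 − 0 + 1 = 1.
Assume t_m = m^3 + 2m^2 − m + 1.
Then t_{m+1} = t_m + (3m^2 + 7m + 2) = (m^3 + 2m^2 − m + 1) + (3m^2 + 7m + 2) = m^3 + 5m^2 + 6m + 3,
and (m+1)^3 + 2·(m+1)^2 − (m+1) + 1 = m^3 + 5m^2 + 6m + 3.
By induction, t_k = k^3 + 2k^2 − k + 1 for all k ≥ 0.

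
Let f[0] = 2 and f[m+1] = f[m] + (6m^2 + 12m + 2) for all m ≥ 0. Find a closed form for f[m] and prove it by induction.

Claim: f[m] = 2m^3 + 3m^2 − 3m + 2.

Base case: f[0] = 2, and 2·0^3 + 3·0^2 − 3·0 + 2 = 2.
Assume f[r] = 2r^3 + 3r^2 − 3r + 2.
Then f[r+1] = f[r] + (6r^2 + 12r + 2) = (2r^3 + 3r^2 − 3r + 2) + (6r^2 + 12r + 2) = 2r^3 + 9r^2 + 9r + 4,
and 2·(r+1)^3 + 3·(r+1)^2 − 3·(r+1) + 2 = 2r^3 + 9r^2 + 9r + 4.
Hence f[m] = 2m^3 + 3m^2 − 3m + 2 for every m ≥ 0, by induction.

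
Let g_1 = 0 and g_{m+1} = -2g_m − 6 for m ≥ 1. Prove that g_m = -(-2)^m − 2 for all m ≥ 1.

Base case: g_1 = 0, and -(-2)^1 − 2 = 2 − 2 = 0.
Assume g_k = -(-2)^k − 2 for some k ≥ 1.
Then g_{k+1} = -2g_k − 6 = -2·(-(-2)^k − 2) − 6 = 2·(-2)^k + 4 − 6 = -(-2)^{k+1} − 2.
This completes the inductive step, so g_m = -(-2)^m − 2 for all m ≥ 1.

g_m = -(-2)^m − 2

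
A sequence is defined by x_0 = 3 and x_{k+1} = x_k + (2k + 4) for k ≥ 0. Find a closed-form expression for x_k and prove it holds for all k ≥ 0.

Claim: x_k = k^2 + 3k + 3.

Base case: x_0 = 3, and 0^2 + 3·0 + 3 = 3.
Assume x_j = j^2 + 3j + 3.
Then x_{j+1} = x_j + (2j + 4) = (j^2 + 3j + 3) + (2j + 4) = j^2 + 5j + 7,
and (j+1)^2 + 3·(j+1) + 3 = j^2 + 5j + 7.
This completes the inductive step, so x_k = k^2 + 3k + 3 for all k ≥ 0.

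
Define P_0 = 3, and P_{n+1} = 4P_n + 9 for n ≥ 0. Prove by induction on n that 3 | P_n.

Base case: P_0 = 3 = 3·1, so 3 | P_0.
Assume 3 | P_j, so P_j = 3t for some integer t.
Then P_{j+1} = 4P_j + 9 = 4·(3t) + 9 = 3(4t + 3), so 3 | P_{j+1}.
So the property holds for j+1, and by induction 3 | P_n for all n ≥ 0.

3 | P_n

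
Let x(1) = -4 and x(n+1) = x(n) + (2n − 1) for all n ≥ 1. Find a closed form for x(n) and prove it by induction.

Claim: x(n) = n^2 − 2n − 3.

Base case: x(1) = -4, and 1^2 − 2·1 − 3 = -4.
Assume x(j) = j^2 − 2j − 3.
Then x(j+1) = x(j) + (2j − 1) = (j^2 − 2j − 3) + (2j − 1) = j^2 − 4,
and (j+1)^2 − 2·(j+1) − 3 = j^2 − 4.
By induction, x(n) = n^2 − 2n − 3 for all n ≥ 1.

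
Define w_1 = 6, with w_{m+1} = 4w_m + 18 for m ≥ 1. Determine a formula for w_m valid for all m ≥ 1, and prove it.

Claim: w_m = 3·4^m − 6.

Base case: w_1 = 6, and 3·4^1 − 6 = 12 − 6 = 6.
Assume w_r = 3·4^r − 6 for some r ≥ 1.
Then w_{r+1} = 4w_r + 18 = 4·(3·4^r − 6) + 18 = 12·4^r − 24 + 18 = 3·4^{r+1} − 6.
This completes the inductive step, so w_m = 3·4^m − 6 for all m ≥ 1.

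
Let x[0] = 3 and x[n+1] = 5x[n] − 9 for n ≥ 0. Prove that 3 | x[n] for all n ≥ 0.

Base case: x[0] = 3 = 3·1, so 3 | x[0].
Assume 3 | x[m], so x[m] = 3t for some integer t.
Then x[m+1] = 5x[m] − 9 = 5·(3t) − 9 = 3(5t − 3), so 3 | x[m+1].
So the property holds for m+1, and by induction 3 | x[n] for all n ≥ 0.

3 | x[n]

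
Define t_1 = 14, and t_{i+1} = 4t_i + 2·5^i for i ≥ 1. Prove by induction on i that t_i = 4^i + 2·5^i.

Base case: t_1 = 14, and 4^1 + 2·5^1 = 4 + 10 = 14.
Assume t_r = 4^r + 2·5^r for some r ≥ 1.
Then t_{r+1} = 4t_r + 2·5^r = 4·(4^r + 2·5^r) + 2·5^r = 4^{r+1} + 8·5^r + 2·5^r = 4^{r+1} + 10·5^r = 4^{r+1} + 2·5^{r+1}.
By induction, t_i = 4^i + 2·5^i for all i ≥ 1.

t_i = 4^i + 2·5^i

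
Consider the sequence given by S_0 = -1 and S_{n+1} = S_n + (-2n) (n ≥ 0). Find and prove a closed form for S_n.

Claim: S_n = -n^2 + n − 1.

Base case: S_0 = -1, and -0^2 + 0 − 1 = -1.
Assume S_j = -j^2 + j − 1.
Then S_{j+1} = S_j + (-2j) = (-j^2 + j − 1) + (-2j) = -j^2 − j − 1,
and -(j+1)^2 + (j+1) − 1 = -j^2 − j − 1.
This completes the inductive step, so S_n = -n^2 + n − 1 for all n ≥ 0.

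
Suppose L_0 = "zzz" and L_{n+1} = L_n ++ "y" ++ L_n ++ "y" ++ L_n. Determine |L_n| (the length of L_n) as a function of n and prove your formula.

Claim: |L_n| = 4·3^n − 1.

Base case: |L_0| = 3, and 4·3^0 − 1 = 3.
Assume |L_r| = 4·3^r − 1.
Then |L_{r+1}| = 3|L_r| + 2 = 3(4·3^r − 1) + 2 = 4·3^{r+1} − 3 + 2 = 4·3^{r+1} − 1.
This completes the inductive step, so |L_n| = 4·3^n − 1 for all n ≥ 0.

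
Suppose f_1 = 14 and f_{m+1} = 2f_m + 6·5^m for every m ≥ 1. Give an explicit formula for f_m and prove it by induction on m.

Claim: f_m = 2·2^m + 2·5^m.

Base case: f_1 = 14, and 2·2^1 + 2·5^1 = 4 + 10 = 14.
Assume f_j = 2·2^j + 2·5^j for some j ≥ 1.
Then f_{j+1} = 2f_j + 6·5^j = 2·(2·2^j + 2·5^j) + 6·5^j = 2·2^{j+1} + 4·5^j + 6·5^j = 2·2^{j+1} + 10·5^j = 2·2^{j+1} + 2·5^{j+1}.
Hence f_m = 2·2^m + 2·5^m for every m ≥ 1, by induction.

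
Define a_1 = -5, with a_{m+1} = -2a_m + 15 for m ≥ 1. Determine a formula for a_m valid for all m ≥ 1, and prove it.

Claim: a_m = 5·(-2)^m + 5.

Base case: a_1 = -5, and 5·(-2)^1 + 5 = -10 + 5 = -5.
Assume a_k = 5·(-2)^k + 5 for some k ≥ 1.
Then a_{k+1} = -2a_k + 15 = -2·(5·(-2)^k + 5) + 15 = -10·(-2)^k − 10 + 15 = 5·(-2)^{k+1} + 5.
This completes the inductive step, so a_m = 5·(-2)^m + 5 for all m ≥ 1.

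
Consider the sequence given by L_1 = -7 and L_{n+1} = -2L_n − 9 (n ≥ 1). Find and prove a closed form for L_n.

Claim: L_n = 2·(-2)^n − 3.

Base case: L_1 = -7, and 2·(-2)^1 − 3 = -4 − 3 = -7.
Assume L_m = 2·(-2)^m − 3 for some m ≥ 1.
Then L_{m+1} = -2L_m − 9 = -2·(2·(-2)^m − 3) − 9 = -4·(-2)^m + 6 − 9 = 2·(-2)^{m+1} − 3.
This completes the inductive step, so L_n = 2·(-2)^n − 3 for all n ≥ 1.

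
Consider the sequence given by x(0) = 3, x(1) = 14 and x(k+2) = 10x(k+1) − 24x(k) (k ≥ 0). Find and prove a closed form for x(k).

Claim: x(k) = 2·4^k + 6^k.

Base cases: x(0) = 3 and 2·4^0 + 6^0 = 3; x(1) = 14 and 2·4^1 + 6^1 = 14.
Assume x(j) = 2·4^j + 6^j for all 0 ≤ j ≤ r, where r ≥ 1.
Then x(r+1) = 10x(r) − 24x(r−1) = 10·(2·4^r + 6^r) − 24·(2·4^{r−1} + 6^{r−1}) = 2·(10·4 − 24)4^{r−1} + (10·6 − 24)6^{r−1} = 32·4^{r−1} + 36·6^{r−1} = 2·4^{r+1} + 6^{r+1}.
Hence x(k) = 2·4^k + 6^k for every k ≥ 0, by strong induction.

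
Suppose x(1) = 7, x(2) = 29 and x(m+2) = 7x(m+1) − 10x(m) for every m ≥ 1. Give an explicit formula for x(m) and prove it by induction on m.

Claim: x(m) = 5^m + 2^m.

Base cases: x(1) = 7 and 5^1 + 2^1 = 7; x(2) = 29 and 5^2 + 2^2 = 29.
Assume x(j) = 5^j + 2^j for all 1 ≤ j ≤ k, where k ≥ 2.
Then x(k+1) = 7x(k) − 10x(k−1) = 7·(5^k + 2^k) − 10·(5^{k−1} + 2^{k−1}) = (7·5 − 10)5^{k−1} + (7·2 − 10)2^{k−1} = 25·5^{k−1} + 4·2^{k−1} = 5^{k+1} + 2^{k+1}.
By strong induction, x(m) = 5^m + 2^m for all m ≥ 1.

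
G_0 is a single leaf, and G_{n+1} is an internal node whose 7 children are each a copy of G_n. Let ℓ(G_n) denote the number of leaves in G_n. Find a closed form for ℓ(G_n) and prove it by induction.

Claim: ℓ(G_n) = 7^n.

Base case: ℓ(G_0) = 1, and 7^0 = 1.
Assume ℓ(G_j) = 7^j.
Then ℓ(G_{j+1}) = 7·ℓ(G_j) = 7·7^j = 7^{j+1}.
Hence ℓ(G_n) = 7^n for every n ≥ 0, by induction.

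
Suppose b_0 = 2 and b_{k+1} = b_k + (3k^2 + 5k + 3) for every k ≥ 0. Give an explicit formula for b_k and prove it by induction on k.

Claim: b_k = k^3 + k^2 + k + 2.

Base case: b_0 = 2, and 0^3 + 0^2 + 0 + 2 = 2.
Assume b_m = m^3 + m^2 + m + 2.
Then b_{m+1} = b_m + (3m^2 + 5m + 3) = (m^3 + m^2 + m + 2) + (3m^2 + 5m + 3) = m^3 + 4m^2 + 6m + 5,
and (m+1)^3 + (m+1)^2 + (m+1) + 2 = m^3 + 4m^2 + 6m + 5.
Hence b_k = k^3 + k^2 + k + 2 for every k ≥ 0, by induction.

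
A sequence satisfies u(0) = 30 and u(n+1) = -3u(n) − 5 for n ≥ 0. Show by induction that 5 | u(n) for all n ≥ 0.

Base case: u(0) = 30 = 5·6, so 5 | u(0).
Assume 5 | u(j), so u(j) = 5t for some integer t.
Then u(j+1) = -3u(j) − 5 = -3·(5t) − 5 = 5(-3t − 1), so 5 | u(j+1).
By induction, 5 | u(n) for all n ≥ 0.

5 | u(n)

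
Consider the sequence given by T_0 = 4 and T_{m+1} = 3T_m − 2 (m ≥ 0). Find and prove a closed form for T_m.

Claim: T_m = 3^{m+1} + 1.

Base case: T_0 = 4, and 3^{0+1} + 1 = 3 + 1 = 4.
Assume T_r = 3^{r+1} + 1 for some r ≥ 0.
Then T_{r+1} = 3T_r − 2 = 3·(3^{r+1} + 1) − 2 = 3^{r+2} + 3 − 2 = 3^{r+2} + 1.
This completes the inductive step, so T_m = 3^{m+1} + 1 for all m ≥ 0.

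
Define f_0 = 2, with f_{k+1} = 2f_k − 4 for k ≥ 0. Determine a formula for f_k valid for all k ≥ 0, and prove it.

Claim: f_k = -2^{k+1} + 4.

Base case: f_0 = 2, and -2^{0+1} + 4 = -2 + 4 = 2.
Assume f_r = -2^{r+1} + 4 for some r ≥ 0.
Then f_{r+1} = 2f_r − 4 = 2·(-2^{r+1} + 4) − 4 = -2^{r+2} + 8 − 4 = -2^{r+2} + 4.
So the formula holds for r+1, and by induction f_k = -2^{k+1} + 4 for all k ≥ 0.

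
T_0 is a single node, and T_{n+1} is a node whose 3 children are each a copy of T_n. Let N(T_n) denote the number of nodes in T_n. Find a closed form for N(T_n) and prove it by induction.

Claim: N(T_n) = (3^{n+1} − 1)/2.

Base case: N(T_0) = 1, and (3^{0+1} − 1)/2 = 1.
Assume N(T_m) = (3^{m+1} − 1)/2.
Then N(T_{m+1}) = 1 + 3N(T_m) = 1 + 3·(3^{m+1} − 1)/2 = 1 + (3^{m+2} − 3)/2 = (2 + 3^{m+2} − 3)/2 = (3^{m+2} − 1)/2.
Hence N(T_n) = (3^{n+1} − 1)/2 for every n ≥ 0, by induction.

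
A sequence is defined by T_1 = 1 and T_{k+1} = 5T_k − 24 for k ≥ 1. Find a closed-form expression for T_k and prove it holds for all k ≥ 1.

Claim: T_k = -5^k + 6.

Base case: T_1 = 1, and -5^1 + 6 = -5 + 6 = 1.
Assume T_r = -5^r + 6 for some r ≥ 1.
Then T_{r+1} = 5T_r − 24 = 5·(-5^r + 6) − 24 = -5^{r+1} + 30 − 24 = -5^{r+1} + 6.
This completes the inductive step, so T_k = -5^k + 6 for all k ≥ 1.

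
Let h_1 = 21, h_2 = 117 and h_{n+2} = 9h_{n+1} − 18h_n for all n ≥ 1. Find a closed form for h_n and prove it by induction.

Claim: h_n = 3·6^n + 3^n.

Base cases: h_1 = 21 and 3·6^1 + 3^1 = 21; h_2 = 117 and 3·6^2 + 3^2 = 117.
Assume h_j = 3·6^j + 3^j for all 1 ≤ j ≤ r, where r ≥ 2.
Then h_{r+1} = 9h_r − 18h_{r−1} = 9·(3·6^r + 3^r) − 18·(3·6^{r−1} + 3^{r−1}) = 3·(9·6 − 18)6^{r−1} + (9·3 − 18)3^{r−1} = 108·6^{r−1} + 9·3^{r−1} = 3·6^{r+1} + 3^{r+1}.
So the formula holds for r+1, and by strong induction h_n = 3·6^n + 3^n for all n ≥ 1.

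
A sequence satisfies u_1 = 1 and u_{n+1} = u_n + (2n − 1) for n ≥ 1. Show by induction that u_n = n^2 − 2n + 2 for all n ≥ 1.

Base case: u_1 = 1, and 1^2 − 2·1 + 2 = 1.
Assume u_k = k^2 − 2k + 2.
Then u_{k+1} = u_k + (2k − 1) = (k^2 − 2k + 2) + (2k − 1) = k^2 + 1,
and (k+1)^2 − 2·(k+1) + 2 = k^2 + 1.
Hence u_n = n^2 − 2n + 2 for every n ≥ 1, by induction.

u_n = n^2 − 2n + 2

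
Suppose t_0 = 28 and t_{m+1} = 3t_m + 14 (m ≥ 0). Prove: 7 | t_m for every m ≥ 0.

Base case: t_0 = 28 = 7·4, so 7 | t_0.
Assume 7 | t_r, so t_r = 7s for some integer s.
Then t_{r+1} = 3t_r + 14 = 3·(7s) + 14 = 7(3s + 2), so 7 | t_{r+1}.
By induction, 7 | t_m for all m ≥ 0.

7 | t_m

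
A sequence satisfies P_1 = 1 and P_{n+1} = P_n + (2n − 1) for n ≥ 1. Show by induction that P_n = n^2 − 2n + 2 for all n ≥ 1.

Base case: P_1 = 1, and 1^2 − 2·1 + 2 = 1.
Assume P_r = r^2 − 2r + 2.
Then P_{r+1} = P_r + (2r − 1) = (r^2 − 2r + 2) + (2r − 1) = r^2 + 1,
and (r+1)^2 − 2·(r+1) + 2 = r^2 + 1.
Hence P_n = n^2 − 2n + 2 for every n ≥ 1, by induction.

P_n = n^2 − 2n + 2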